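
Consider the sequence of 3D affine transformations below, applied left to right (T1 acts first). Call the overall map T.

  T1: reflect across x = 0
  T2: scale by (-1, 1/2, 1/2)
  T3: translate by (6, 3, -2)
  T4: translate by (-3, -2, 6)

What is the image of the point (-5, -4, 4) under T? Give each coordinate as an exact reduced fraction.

T(p) = (-2, -1, 6)

T1 reflect across x = 0: (-5, -4, 4) → (5, -4, 4)
T2 scale by (-1, 1/2, 1/2): (5, -4, 4) → (-5, -2, 2)
T3 translate by (6, 3, -2): (-5, -2, 2) → (1, 1, 0)
T4 translate by (-3, -2, 6): (1, 1, 0) → (-2, -1, 6)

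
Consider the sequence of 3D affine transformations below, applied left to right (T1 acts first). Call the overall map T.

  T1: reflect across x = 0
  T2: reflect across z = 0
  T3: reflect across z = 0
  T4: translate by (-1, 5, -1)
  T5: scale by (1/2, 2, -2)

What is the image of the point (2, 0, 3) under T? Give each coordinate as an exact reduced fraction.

T1 reflect across x = 0: (2, 0, 3) → (-2, 0, 3)
T2 reflect across z = 0: (-2, 0, 3) → (-2, 0, -3)
T3 reflect across z = 0: (-2, 0, -3) → (-2, 0, 3)
T4 translate by (-1, 5, -1): (-2, 0, 3) → (-3, 5, 2)
T5 scale by (1/2, 2, -2): (-3, 5, 2) → (-3/2, 10, -4)

T(p) = (-3/2, 10, -4)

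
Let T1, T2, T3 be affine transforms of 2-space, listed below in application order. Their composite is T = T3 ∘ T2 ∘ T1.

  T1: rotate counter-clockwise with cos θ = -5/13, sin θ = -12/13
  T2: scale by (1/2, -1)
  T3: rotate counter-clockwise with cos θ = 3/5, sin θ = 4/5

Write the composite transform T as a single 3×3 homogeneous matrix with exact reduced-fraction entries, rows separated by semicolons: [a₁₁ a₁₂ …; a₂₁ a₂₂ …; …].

T1 = [-5/13 12/13 0; -12/13 -5/13 0; 0 0 1]
T2·T1 = [-5/26 6/13 0; 12/13 5/13 0; 0 0 1]
T3·…·T1 = [-111/130 -2/65 0; 2/5 3/5 0; 0 0 1]

T = [-111/130 -2/65 0; 2/5 3/5 0; 0 0 1]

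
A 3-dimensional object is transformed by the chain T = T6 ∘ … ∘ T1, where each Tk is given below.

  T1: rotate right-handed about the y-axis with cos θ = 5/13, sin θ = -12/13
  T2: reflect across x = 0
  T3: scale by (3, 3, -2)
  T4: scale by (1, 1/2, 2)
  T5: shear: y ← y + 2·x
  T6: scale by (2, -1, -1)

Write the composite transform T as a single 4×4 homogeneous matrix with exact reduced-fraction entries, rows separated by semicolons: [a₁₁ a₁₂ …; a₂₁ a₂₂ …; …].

T = [-30/13 0 72/13 0; 30/13 -3/2 -72/13 0; 48/13 0 20/13 0; 0 0 0 1]

T1 = [5/13 0 -12/13 0; 0 1 0 0; 12/13 0 5/13 0; 0 0 0 1]
T2·T1 = [-5/13 0 12/13 0; 0 1 0 0; 12/13 0 5/13 0; 0 0 0 1]
T3·…·T1 = [-15/13 0 36/13 0; 0 3 0 0; -24/13 0 -10/13 0; 0 0 0 1]
T4·…·T1 = [-15/13 0 36/13 0; 0 3/2 0 0; -48/13 0 -20/13 0; 0 0 0 1]
T5·…·T1 = [-15/13 0 36/13 0; -30/13 3/2 72/13 0; -48/13 0 -20/13 0; 0 0 0 1]
T6·…·T1 = [-30/13 0 72/13 0; 30/13 -3/2 -72/13 0; 48/13 0 20/13 0; 0 0 0 1]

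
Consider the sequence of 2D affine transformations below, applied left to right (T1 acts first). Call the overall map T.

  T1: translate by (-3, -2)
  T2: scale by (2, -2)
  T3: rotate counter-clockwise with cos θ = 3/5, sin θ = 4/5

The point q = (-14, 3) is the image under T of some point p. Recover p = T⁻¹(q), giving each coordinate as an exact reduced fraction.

T1 = [1 0 -3; 0 1 -2; 0 0 1]
T2·T1 = [2 0 -6; 0 -2 4; 0 0 1]
T3·…·T1 = [6/5 8/5 -34/5; 8/5 -6/5 -12/5; 0 0 1]
det M = -4; M⁻¹ = [3/10 2/5 3; 2/5 -3/10 2; 0 0 1]
M⁻¹ · (-14, 3)ᵀ = (0, -9/2)ᵀ

p = (0, -9/2)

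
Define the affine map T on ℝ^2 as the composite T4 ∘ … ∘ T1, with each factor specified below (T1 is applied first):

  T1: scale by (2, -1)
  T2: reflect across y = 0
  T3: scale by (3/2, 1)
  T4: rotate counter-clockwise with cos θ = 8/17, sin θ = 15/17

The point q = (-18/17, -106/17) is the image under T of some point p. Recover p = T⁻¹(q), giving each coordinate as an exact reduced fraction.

T1 = [2 0 0; 0 -1 0; 0 0 1]
T2·T1 = [2 0 0; 0 1 0; 0 0 1]
T3·…·T1 = [3 0 0; 0 1 0; 0 0 1]
T4·…·T1 = [24/17 -15/17 0; 45/17 8/17 0; 0 0 1]
det M = 3; M⁻¹ = [8/51 5/17 0; -15/17 8/17 0; 0 0 1]
M⁻¹ · (-18/17, -106/17)ᵀ = (-2, -2)ᵀ

p = (-2, -2)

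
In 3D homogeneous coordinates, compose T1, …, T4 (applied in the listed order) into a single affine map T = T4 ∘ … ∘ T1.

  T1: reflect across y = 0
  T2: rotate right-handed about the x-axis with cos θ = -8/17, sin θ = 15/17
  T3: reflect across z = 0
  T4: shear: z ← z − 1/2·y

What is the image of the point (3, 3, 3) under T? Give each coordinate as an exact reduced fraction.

T1 reflect across y = 0: (3, 3, 3) → (3, -3, 3)
T2 rotate right-handed about the x-axis with cos θ = -8/17, sin θ = 15/17: (3, -3, 3) → (3, -21/17, -69/17)
T3 reflect across z = 0: (3, -21/17, -69/17) → (3, -21/17, 69/17)
T4 shear: z ← z − 1/2·y: (3, -21/17, 69/17) → (3, -21/17, 159/34)

T(p) = (3, -21/17, 159/34)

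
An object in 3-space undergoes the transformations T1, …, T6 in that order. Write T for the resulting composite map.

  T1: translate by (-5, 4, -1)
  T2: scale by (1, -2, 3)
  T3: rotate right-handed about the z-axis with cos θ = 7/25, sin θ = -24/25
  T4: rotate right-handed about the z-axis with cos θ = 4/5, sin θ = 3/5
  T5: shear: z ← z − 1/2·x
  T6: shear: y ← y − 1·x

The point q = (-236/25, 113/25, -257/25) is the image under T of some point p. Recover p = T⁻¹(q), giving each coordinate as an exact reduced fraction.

p = (2/5, 4/5, -4)

T1 = [1 0 0 -5; 0 1 0 4; 0 0 1 -1; 0 0 0 1]
T2·T1 = [1 0 0 -5; 0 -2 0 -8; 0 0 3 -3; 0 0 0 1]
T3·…·T1 = [7/25 -48/25 0 -227/25; -24/25 -14/25 0 64/25; 0 0 3 -3; 0 0 0 1]
T4·…·T1 = [4/5 -6/5 0 -44/5; -3/5 -8/5 0 -17/5; 0 0 3 -3; 0 0 0 1]
T5·…·T1 = [4/5 -6/5 0 -44/5; -3/5 -8/5 0 -17/5; -2/5 3/5 3 7/5; 0 0 0 1]
T6·…·T1 = [4/5 -6/5 0 -44/5; -7/5 -2/5 0 27/5; -2/5 3/5 3 7/5; 0 0 0 1]
det M = -6; M⁻¹ = [1/5 -3/5 0 5; -7/10 -2/5 0 -4; 1/6 0 1/3 1; 0 0 0 1]
M⁻¹ · (-236/25, 113/25, -257/25)ᵀ = (2/5, 4/5, -4)ᵀ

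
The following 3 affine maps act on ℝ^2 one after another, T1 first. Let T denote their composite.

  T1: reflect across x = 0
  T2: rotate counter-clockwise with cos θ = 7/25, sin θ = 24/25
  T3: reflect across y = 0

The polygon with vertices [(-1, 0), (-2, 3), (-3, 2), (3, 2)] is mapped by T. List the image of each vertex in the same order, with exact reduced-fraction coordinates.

image vertices: (7/25, -24/25), (-58/25, -69/25), (-27/25, -86/25), (-69/25, 58/25)

T1 reflect across x = 0: (-1, 0) → (1, 0); (-2, 3) → (2, 3); (-3, 2) → (3, 2); (3, 2) → (-3, 2)
T2 rotate counter-clockwise with cos θ = 7/25, sin θ = 24/25: (1, 0) → (7/25, 24/25); (2, 3) → (-58/25, 69/25); (3, 2) → (-27/25, 86/25); (-3, 2) → (-69/25, -58/25)
T3 reflect across y = 0: (7/25, 24/25) → (7/25, -24/25); (-58/25, 69/25) → (-58/25, -69/25); (-27/25, 86/25) → (-27/25, -86/25); (-69/25, -58/25) → (-69/25, 58/25)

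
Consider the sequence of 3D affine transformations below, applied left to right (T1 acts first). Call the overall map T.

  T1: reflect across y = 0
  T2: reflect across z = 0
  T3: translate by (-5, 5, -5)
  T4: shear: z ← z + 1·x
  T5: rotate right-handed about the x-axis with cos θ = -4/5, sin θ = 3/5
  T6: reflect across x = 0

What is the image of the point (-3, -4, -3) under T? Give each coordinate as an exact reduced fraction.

T(p) = (8, -6/5, 67/5)

T1 reflect across y = 0: (-3, -4, -3) → (-3, 4, -3)
T2 reflect across z = 0: (-3, 4, -3) → (-3, 4, 3)
T3 translate by (-5, 5, -5): (-3, 4, 3) → (-8, 9, -2)
T4 shear: z ← z + 1·x: (-8, 9, -2) → (-8, 9, -10)
T5 rotate right-handed about the x-axis with cos θ = -4/5, sin θ = 3/5: (-8, 9, -10) → (-8, -6/5, 67/5)
T6 reflect across x = 0: (-8, -6/5, 67/5) → (8, -6/5, 67/5)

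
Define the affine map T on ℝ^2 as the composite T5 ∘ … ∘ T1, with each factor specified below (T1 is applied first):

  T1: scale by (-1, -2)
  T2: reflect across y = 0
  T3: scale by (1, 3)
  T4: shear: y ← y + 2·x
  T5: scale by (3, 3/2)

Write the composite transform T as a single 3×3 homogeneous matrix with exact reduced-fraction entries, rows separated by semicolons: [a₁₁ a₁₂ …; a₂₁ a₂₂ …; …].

T1 = [-1 0 0; 0 -2 0; 0 0 1]
T2·T1 = [-1 0 0; 0 2 0; 0 0 1]
T3·…·T1 = [-1 0 0; 0 6 0; 0 0 1]
T4·…·T1 = [-1 0 0; -2 6 0; 0 0 1]
T5·…·T1 = [-3 0 0; -3 9 0; 0 0 1]

T = [-3 0 0; -3 9 0; 0 0 1]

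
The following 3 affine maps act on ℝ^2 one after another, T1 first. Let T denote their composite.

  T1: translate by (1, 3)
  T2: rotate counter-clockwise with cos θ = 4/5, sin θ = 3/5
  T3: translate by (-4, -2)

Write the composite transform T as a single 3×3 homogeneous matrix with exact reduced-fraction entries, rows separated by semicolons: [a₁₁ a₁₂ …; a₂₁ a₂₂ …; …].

T1 = [1 0 1; 0 1 3; 0 0 1]
T2·T1 = [4/5 -3/5 -1; 3/5 4/5 3; 0 0 1]
T3·…·T1 = [4/5 -3/5 -5; 3/5 4/5 1; 0 0 1]

T = [4/5 -3/5 -5; 3/5 4/5 1; 0 0 1]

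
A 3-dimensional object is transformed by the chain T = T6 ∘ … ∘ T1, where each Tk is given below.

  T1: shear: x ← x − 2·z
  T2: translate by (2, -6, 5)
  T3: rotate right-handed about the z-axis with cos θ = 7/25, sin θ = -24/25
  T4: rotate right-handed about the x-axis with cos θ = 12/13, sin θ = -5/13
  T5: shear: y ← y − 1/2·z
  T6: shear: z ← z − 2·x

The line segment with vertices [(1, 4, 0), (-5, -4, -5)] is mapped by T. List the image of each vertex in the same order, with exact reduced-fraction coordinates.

image vertices: (-27/25, -1372/325, 2632/325), (-191/25, -3451/325, 6156/325)

T1 shear: x ← x − 2·z: (1, 4, 0) → (1, 4, 0); (-5, -4, -5) → (5, -4, -5)
T2 translate by (2, -6, 5): (1, 4, 0) → (3, -2, 5); (5, -4, -5) → (7, -10, 0)
T3 rotate right-handed about the z-axis with cos θ = 7/25, sin θ = -24/25: (3, -2, 5) → (-27/25, -86/25, 5); (7, -10, 0) → (-191/25, -238/25, 0)
T4 rotate right-handed about the x-axis with cos θ = 12/13, sin θ = -5/13: (-27/25, -86/25, 5) → (-27/25, -407/325, 386/65); (-191/25, -238/25, 0) → (-191/25, -2856/325, 238/65)
T5 shear: y ← y − 1/2·z: (-27/25, -407/325, 386/65) → (-27/25, -1372/325, 386/65); (-191/25, -2856/325, 238/65) → (-191/25, -3451/325, 238/65)
T6 shear: z ← z − 2·x: (-27/25, -1372/325, 386/65) → (-27/25, -1372/325, 2632/325); (-191/25, -3451/325, 238/65) → (-191/25, -3451/325, 6156/325)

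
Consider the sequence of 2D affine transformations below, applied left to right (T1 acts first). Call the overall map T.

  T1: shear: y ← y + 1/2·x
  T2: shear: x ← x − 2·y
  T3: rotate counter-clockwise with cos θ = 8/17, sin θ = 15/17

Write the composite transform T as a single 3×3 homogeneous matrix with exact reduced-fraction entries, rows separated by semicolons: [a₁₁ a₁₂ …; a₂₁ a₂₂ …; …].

T = [-15/34 -31/17 0; 4/17 -22/17 0; 0 0 1]

T1 = [1 0 0; 1/2 1 0; 0 0 1]
T2·T1 = [0 -2 0; 1/2 1 0; 0 0 1]
T3·…·T1 = [-15/34 -31/17 0; 4/17 -22/17 0; 0 0 1]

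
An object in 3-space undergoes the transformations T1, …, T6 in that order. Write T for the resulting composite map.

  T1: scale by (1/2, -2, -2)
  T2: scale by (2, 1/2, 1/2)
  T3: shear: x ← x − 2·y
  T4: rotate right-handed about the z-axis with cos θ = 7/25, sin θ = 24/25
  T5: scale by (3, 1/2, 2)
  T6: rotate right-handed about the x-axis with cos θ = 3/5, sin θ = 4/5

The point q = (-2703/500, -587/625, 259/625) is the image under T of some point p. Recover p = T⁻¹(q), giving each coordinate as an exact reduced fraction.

T1 = [1/2 0 0 0; 0 -2 0 0; 0 0 -2 0; 0 0 0 1]
T2·T1 = [1 0 0 0; 0 -1 0 0; 0 0 -1 0; 0 0 0 1]
T3·…·T1 = [1 2 0 0; 0 -1 0 0; 0 0 -1 0; 0 0 0 1]
T4·…·T1 = [7/25 38/25 0 0; 24/25 41/25 0 0; 0 0 -1 0; 0 0 0 1]
T5·…·T1 = [21/25 114/25 0 0; 12/25 41/50 0 0; 0 0 -2 0; 0 0 0 1]
T6·…·T1 = [21/25 114/25 0 0; 36/125 123/250 8/5 0; 48/125 82/125 -6/5 0; 0 0 0 1]
det M = 3; M⁻¹ = [-41/75 228/125 304/125 0; 8/25 -42/125 -56/125 0; 0 2/5 -3/10 0; 0 0 0 1]
M⁻¹ · (-2703/500, -587/625, 259/625)ᵀ = (9/4, -8/5, -1/2)ᵀ

p = (9/4, -8/5, -1/2)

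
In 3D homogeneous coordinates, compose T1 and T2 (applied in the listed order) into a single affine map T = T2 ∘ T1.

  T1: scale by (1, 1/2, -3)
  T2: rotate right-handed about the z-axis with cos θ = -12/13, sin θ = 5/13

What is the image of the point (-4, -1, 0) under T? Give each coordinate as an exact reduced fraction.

T(p) = (101/26, -14/13, 0)

T1 scale by (1, 1/2, -3): (-4, -1, 0) → (-4, -1/2, 0)
T2 rotate right-handed about the z-axis with cos θ = -12/13, sin θ = 5/13: (-4, -1/2, 0) → (101/26, -14/13, 0)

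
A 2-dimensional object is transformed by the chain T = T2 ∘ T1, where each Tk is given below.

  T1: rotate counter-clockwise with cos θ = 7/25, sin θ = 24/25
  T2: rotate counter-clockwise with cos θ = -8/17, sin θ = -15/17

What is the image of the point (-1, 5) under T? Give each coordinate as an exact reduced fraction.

T(p) = (1181/425, 1817/425)

T1 rotate counter-clockwise with cos θ = 7/25, sin θ = 24/25: (-1, 5) → (-127/25, 11/25)
T2 rotate counter-clockwise with cos θ = -8/17, sin θ = -15/17: (-127/25, 11/25) → (1181/425, 1817/425)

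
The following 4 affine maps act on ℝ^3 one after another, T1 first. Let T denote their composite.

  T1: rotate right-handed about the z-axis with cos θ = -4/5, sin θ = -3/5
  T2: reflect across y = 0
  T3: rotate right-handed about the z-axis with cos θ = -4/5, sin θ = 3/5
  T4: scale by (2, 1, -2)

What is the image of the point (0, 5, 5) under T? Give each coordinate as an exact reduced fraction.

T(p) = (-48/5, -7/5, -10)

T1 rotate right-handed about the z-axis with cos θ = -4/5, sin θ = -3/5: (0, 5, 5) → (3, -4, 5)
T2 reflect across y = 0: (3, -4, 5) → (3, 4, 5)
T3 rotate right-handed about the z-axis with cos θ = -4/5, sin θ = 3/5: (3, 4, 5) → (-24/5, -7/5, 5)
T4 scale by (2, 1, -2): (-24/5, -7/5, 5) → (-48/5, -7/5, -10)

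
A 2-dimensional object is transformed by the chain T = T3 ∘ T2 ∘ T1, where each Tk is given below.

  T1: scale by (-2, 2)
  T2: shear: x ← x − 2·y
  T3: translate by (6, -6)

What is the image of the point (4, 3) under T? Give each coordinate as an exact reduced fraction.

T1 scale by (-2, 2): (4, 3) → (-8, 6)
T2 shear: x ← x − 2·y: (-8, 6) → (-20, 6)
T3 translate by (6, -6): (-20, 6) → (-14, 0)

T(p) = (-14, 0)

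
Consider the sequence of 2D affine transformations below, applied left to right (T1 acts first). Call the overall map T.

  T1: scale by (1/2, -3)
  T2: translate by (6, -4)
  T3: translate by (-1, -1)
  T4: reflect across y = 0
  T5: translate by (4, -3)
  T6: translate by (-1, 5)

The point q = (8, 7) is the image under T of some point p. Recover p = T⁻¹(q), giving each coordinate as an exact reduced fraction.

T1 = [1/2 0 0; 0 -3 0; 0 0 1]
T2·T1 = [1/2 0 6; 0 -3 -4; 0 0 1]
T3·…·T1 = [1/2 0 5; 0 -3 -5; 0 0 1]
T4·…·T1 = [1/2 0 5; 0 3 5; 0 0 1]
T5·…·T1 = [1/2 0 9; 0 3 2; 0 0 1]
T6·…·T1 = [1/2 0 8; 0 3 7; 0 0 1]
det M = 3/2; M⁻¹ = [2 0 -16; 0 1/3 -7/3; 0 0 1]
M⁻¹ · (8, 7)ᵀ = (0, 0)ᵀ

p = (0, 0)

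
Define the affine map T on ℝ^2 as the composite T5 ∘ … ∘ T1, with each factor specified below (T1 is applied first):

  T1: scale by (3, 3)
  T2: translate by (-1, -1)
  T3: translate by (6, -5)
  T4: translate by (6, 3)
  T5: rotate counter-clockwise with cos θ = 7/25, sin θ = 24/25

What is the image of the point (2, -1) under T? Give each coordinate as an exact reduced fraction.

T1 scale by (3, 3): (2, -1) → (6, -3)
T2 translate by (-1, -1): (6, -3) → (5, -4)
T3 translate by (6, -5): (5, -4) → (11, -9)
T4 translate by (6, 3): (11, -9) → (17, -6)
T5 rotate counter-clockwise with cos θ = 7/25, sin θ = 24/25: (17, -6) → (263/25, 366/25)

T(p) = (263/25, 366/25)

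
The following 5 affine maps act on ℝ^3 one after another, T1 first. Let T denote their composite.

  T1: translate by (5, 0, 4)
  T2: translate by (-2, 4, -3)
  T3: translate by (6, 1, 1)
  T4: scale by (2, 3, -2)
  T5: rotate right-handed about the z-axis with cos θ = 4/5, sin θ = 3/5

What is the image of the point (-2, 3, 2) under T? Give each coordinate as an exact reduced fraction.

T(p) = (-16/5, 138/5, -8)

T1 translate by (5, 0, 4): (-2, 3, 2) → (3, 3, 6)
T2 translate by (-2, 4, -3): (3, 3, 6) → (1, 7, 3)
T3 translate by (6, 1, 1): (1, 7, 3) → (7, 8, 4)
T4 scale by (2, 3, -2): (7, 8, 4) → (14, 24, -8)
T5 rotate right-handed about the z-axis with cos θ = 4/5, sin θ = 3/5: (14, 24, -8) → (-16/5, 138/5, -8)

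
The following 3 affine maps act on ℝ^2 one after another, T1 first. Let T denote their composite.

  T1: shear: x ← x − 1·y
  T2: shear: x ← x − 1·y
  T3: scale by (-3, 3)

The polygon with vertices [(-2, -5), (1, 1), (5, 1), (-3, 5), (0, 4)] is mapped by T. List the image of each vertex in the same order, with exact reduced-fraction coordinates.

image vertices: (-24, -15), (3, 3), (-9, 3), (39, 15), (24, 12)

T1 shear: x ← x − 1·y: (-2, -5) → (3, -5); (1, 1) → (0, 1); (5, 1) → (4, 1); (-3, 5) → (-8, 5); (0, 4) → (-4, 4)
T2 shear: x ← x − 1·y: (3, -5) → (8, -5); (0, 1) → (-1, 1); (4, 1) → (3, 1); (-8, 5) → (-13, 5); (-4, 4) → (-8, 4)
T3 scale by (-3, 3): (8, -5) → (-24, -15); (-1, 1) → (3, 3); (3, 1) → (-9, 3); (-13, 5) → (39, 15); (-8, 4) → (24, 12)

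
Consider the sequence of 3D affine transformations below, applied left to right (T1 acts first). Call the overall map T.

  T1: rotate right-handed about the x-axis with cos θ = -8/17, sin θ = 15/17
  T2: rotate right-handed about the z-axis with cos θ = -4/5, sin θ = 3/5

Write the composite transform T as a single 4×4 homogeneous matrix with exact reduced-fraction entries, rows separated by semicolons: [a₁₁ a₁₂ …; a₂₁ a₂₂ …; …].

T = [-4/5 24/85 9/17 0; 3/5 32/85 12/17 0; 0 15/17 -8/17 0; 0 0 0 1]

T1 = [1 0 0 0; 0 -8/17 -15/17 0; 0 15/17 -8/17 0; 0 0 0 1]
T2·T1 = [-4/5 24/85 9/17 0; 3/5 32/85 12/17 0; 0 15/17 -8/17 0; 0 0 0 1]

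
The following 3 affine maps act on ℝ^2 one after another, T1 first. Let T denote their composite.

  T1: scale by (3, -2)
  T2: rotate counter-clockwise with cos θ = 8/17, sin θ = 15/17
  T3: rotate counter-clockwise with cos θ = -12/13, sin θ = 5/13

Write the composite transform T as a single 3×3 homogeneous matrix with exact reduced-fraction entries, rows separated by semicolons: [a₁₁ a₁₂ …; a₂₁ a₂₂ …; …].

T1 = [3 0 0; 0 -2 0; 0 0 1]
T2·T1 = [24/17 30/17 0; 45/17 -16/17 0; 0 0 1]
T3·…·T1 = [-513/221 -280/221 0; -420/221 342/221 0; 0 0 1]

T = [-513/221 -280/221 0; -420/221 342/221 0; 0 0 1]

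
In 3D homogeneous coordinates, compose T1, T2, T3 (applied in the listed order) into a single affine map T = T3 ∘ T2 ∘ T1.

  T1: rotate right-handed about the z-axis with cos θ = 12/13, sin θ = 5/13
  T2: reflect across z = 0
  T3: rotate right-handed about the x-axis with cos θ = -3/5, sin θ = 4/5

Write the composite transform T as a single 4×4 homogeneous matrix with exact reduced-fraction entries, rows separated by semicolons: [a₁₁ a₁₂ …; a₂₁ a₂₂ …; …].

T1 = [12/13 -5/13 0 0; 5/13 12/13 0 0; 0 0 1 0; 0 0 0 1]
T2·T1 = [12/13 -5/13 0 0; 5/13 12/13 0 0; 0 0 -1 0; 0 0 0 1]
T3·…·T1 = [12/13 -5/13 0 0; -3/13 -36/65 4/5 0; 4/13 48/65 3/5 0; 0 0 0 1]

T = [12/13 -5/13 0 0; -3/13 -36/65 4/5 0; 4/13 48/65 3/5 0; 0 0 0 1]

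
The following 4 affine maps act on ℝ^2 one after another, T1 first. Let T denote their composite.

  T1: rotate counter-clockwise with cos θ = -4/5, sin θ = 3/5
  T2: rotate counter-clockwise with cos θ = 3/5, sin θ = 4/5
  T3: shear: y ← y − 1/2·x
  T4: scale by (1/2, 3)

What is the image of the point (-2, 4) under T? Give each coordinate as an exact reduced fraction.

T1 rotate counter-clockwise with cos θ = -4/5, sin θ = 3/5: (-2, 4) → (-4/5, -22/5)
T2 rotate counter-clockwise with cos θ = 3/5, sin θ = 4/5: (-4/5, -22/5) → (76/25, -82/25)
T3 shear: y ← y − 1/2·x: (76/25, -82/25) → (76/25, -24/5)
T4 scale by (1/2, 3): (76/25, -24/5) → (38/25, -72/5)

T(p) = (38/25, -72/5)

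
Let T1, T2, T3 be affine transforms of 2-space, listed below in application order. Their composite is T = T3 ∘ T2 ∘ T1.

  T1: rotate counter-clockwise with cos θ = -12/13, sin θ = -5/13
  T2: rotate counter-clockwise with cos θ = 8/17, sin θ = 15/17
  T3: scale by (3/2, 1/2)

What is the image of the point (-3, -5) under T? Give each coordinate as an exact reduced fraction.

T(p) = (-183/26, 45/26)

T1 rotate counter-clockwise with cos θ = -12/13, sin θ = -5/13: (-3, -5) → (11/13, 75/13)
T2 rotate counter-clockwise with cos θ = 8/17, sin θ = 15/17: (11/13, 75/13) → (-61/13, 45/13)
T3 scale by (3/2, 1/2): (-61/13, 45/13) → (-183/26, 45/26)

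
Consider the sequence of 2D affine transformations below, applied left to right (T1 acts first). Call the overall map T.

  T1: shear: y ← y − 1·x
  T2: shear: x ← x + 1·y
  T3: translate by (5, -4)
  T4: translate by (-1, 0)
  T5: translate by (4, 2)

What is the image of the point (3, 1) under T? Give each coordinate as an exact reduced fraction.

T(p) = (9, -4)

T1 shear: y ← y − 1·x: (3, 1) → (3, -2)
T2 shear: x ← x + 1·y: (3, -2) → (1, -2)
T3 translate by (5, -4): (1, -2) → (6, -6)
T4 translate by (-1, 0): (6, -6) → (5, -6)
T5 translate by (4, 2): (5, -6) → (9, -4)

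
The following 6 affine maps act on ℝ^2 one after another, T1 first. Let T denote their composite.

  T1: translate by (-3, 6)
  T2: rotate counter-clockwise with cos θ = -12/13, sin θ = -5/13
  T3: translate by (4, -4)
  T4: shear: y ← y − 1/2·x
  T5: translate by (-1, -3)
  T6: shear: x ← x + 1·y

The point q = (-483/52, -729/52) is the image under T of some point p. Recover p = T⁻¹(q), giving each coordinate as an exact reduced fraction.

T1 = [1 0 -3; 0 1 6; 0 0 1]
T2·T1 = [-12/13 5/13 66/13; -5/13 -12/13 -57/13; 0 0 1]
T3·…·T1 = [-12/13 5/13 118/13; -5/13 -12/13 -109/13; 0 0 1]
T4·…·T1 = [-12/13 5/13 118/13; 1/13 -29/26 -168/13; 0 0 1]
T5·…·T1 = [-12/13 5/13 105/13; 1/13 -29/26 -207/13; 0 0 1]
T6·…·T1 = [-11/13 -19/26 -102/13; 1/13 -29/26 -207/13; 0 0 1]
det M = 1; M⁻¹ = [-29/26 19/26 75/26; -1/13 -11/13 -183/13; 0 0 1]
M⁻¹ · (-483/52, -729/52)ᵀ = (3, -3/2)ᵀ

p = (3, -3/2)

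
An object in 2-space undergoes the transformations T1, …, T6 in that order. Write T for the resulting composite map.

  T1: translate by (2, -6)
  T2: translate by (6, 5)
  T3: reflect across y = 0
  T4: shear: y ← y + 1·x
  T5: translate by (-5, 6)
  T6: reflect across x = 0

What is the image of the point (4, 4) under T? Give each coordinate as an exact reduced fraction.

T1 translate by (2, -6): (4, 4) → (6, -2)
T2 translate by (6, 5): (6, -2) → (12, 3)
T3 reflect across y = 0: (12, 3) → (12, -3)
T4 shear: y ← y + 1·x: (12, -3) → (12, 9)
T5 translate by (-5, 6): (12, 9) → (7, 15)
T6 reflect across x = 0: (7, 15) → (-7, 15)

T(p) = (-7, 15)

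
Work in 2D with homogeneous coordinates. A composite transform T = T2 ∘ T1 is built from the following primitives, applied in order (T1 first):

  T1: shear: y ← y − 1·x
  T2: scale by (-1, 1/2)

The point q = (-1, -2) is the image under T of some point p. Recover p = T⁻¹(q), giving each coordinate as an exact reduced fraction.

p = (1, -3)

T1 = [1 0 0; -1 1 0; 0 0 1]
T2·T1 = [-1 0 0; -1/2 1/2 0; 0 0 1]
det M = -1/2; M⁻¹ = [-1 0 0; -1 2 0; 0 0 1]
M⁻¹ · (-1, -2)ᵀ = (1, -3)ᵀ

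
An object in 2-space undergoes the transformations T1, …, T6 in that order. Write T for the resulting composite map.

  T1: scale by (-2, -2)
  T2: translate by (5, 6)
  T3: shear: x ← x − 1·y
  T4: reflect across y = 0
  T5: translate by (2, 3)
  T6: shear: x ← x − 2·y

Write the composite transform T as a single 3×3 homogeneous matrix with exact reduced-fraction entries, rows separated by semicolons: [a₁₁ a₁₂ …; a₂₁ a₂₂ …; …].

T = [-2 -2 7; 0 2 -3; 0 0 1]

T1 = [-2 0 0; 0 -2 0; 0 0 1]
T2·T1 = [-2 0 5; 0 -2 6; 0 0 1]
T3·…·T1 = [-2 2 -1; 0 -2 6; 0 0 1]
T4·…·T1 = [-2 2 -1; 0 2 -6; 0 0 1]
T5·…·T1 = [-2 2 1; 0 2 -3; 0 0 1]
T6·…·T1 = [-2 -2 7; 0 2 -3; 0 0 1]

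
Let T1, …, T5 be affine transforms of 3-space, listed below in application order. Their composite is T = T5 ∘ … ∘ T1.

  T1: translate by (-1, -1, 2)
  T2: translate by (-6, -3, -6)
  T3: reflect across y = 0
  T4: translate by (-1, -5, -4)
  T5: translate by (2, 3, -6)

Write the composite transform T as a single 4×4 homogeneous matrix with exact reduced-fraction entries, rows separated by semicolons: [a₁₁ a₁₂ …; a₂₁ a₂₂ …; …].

T = [1 0 0 -6; 0 -1 0 2; 0 0 1 -14; 0 0 0 1]

T1 = [1 0 0 -1; 0 1 0 -1; 0 0 1 2; 0 0 0 1]
T2·T1 = [1 0 0 -7; 0 1 0 -4; 0 0 1 -4; 0 0 0 1]
T3·…·T1 = [1 0 0 -7; 0 -1 0 4; 0 0 1 -4; 0 0 0 1]
T4·…·T1 = [1 0 0 -8; 0 -1 0 -1; 0 0 1 -8; 0 0 0 1]
T5·…·T1 = [1 0 0 -6; 0 -1 0 2; 0 0 1 -14; 0 0 0 1]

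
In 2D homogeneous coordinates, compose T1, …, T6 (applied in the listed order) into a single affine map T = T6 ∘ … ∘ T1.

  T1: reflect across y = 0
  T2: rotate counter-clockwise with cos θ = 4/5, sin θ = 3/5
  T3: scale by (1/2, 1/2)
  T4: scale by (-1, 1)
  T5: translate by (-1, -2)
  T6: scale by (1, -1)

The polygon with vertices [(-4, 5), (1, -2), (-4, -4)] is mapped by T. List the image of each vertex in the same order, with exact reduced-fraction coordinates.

T1 reflect across y = 0: (-4, 5) → (-4, -5); (1, -2) → (1, 2); (-4, -4) → (-4, 4)
T2 rotate counter-clockwise with cos θ = 4/5, sin θ = 3/5: (-4, -5) → (-1/5, -32/5); (1, 2) → (-2/5, 11/5); (-4, 4) → (-28/5, 4/5)
T3 scale by (1/2, 1/2): (-1/5, -32/5) → (-1/10, -16/5); (-2/5, 11/5) → (-1/5, 11/10); (-28/5, 4/5) → (-14/5, 2/5)
T4 scale by (-1, 1): (-1/10, -16/5) → (1/10, -16/5); (-1/5, 11/10) → (1/5, 11/10); (-14/5, 2/5) → (14/5, 2/5)
T5 translate by (-1, -2): (1/10, -16/5) → (-9/10, -26/5); (1/5, 11/10) → (-4/5, -9/10); (14/5, 2/5) → (9/5, -8/5)
T6 scale by (1, -1): (-9/10, -26/5) → (-9/10, 26/5); (-4/5, -9/10) → (-4/5, 9/10); (9/5, -8/5) → (9/5, 8/5)

image vertices: (-9/10, 26/5), (-4/5, 9/10), (9/5, 8/5)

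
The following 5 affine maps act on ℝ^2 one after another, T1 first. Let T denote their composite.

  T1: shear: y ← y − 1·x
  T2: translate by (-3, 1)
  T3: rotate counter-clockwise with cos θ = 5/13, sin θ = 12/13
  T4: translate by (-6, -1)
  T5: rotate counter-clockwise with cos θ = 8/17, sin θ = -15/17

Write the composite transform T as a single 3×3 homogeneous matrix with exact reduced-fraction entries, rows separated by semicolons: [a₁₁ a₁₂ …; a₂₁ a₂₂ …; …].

T = [241/221 -21/221 -1500/221; -199/221 220/221 1223/221; 0 0 1]

T1 = [1 0 0; -1 1 0; 0 0 1]
T2·T1 = [1 0 -3; -1 1 1; 0 0 1]
T3·…·T1 = [17/13 -12/13 -27/13; 7/13 5/13 -31/13; 0 0 1]
T4·…·T1 = [17/13 -12/13 -105/13; 7/13 5/13 -44/13; 0 0 1]
T5·…·T1 = [241/221 -21/221 -1500/221; -199/221 220/221 1223/221; 0 0 1]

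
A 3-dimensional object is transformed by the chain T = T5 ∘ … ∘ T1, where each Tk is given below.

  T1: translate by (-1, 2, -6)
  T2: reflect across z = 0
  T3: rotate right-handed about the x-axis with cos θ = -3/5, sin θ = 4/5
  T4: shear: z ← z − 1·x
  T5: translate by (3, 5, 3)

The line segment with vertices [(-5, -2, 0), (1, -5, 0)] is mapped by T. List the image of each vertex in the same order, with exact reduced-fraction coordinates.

T1 translate by (-1, 2, -6): (-5, -2, 0) → (-6, 0, -6); (1, -5, 0) → (0, -3, -6)
T2 reflect across z = 0: (-6, 0, -6) → (-6, 0, 6); (0, -3, -6) → (0, -3, 6)
T3 rotate right-handed about the x-axis with cos θ = -3/5, sin θ = 4/5: (-6, 0, 6) → (-6, -24/5, -18/5); (0, -3, 6) → (0, -3, -6)
T4 shear: z ← z − 1·x: (-6, -24/5, -18/5) → (-6, -24/5, 12/5); (0, -3, -6) → (0, -3, -6)
T5 translate by (3, 5, 3): (-6, -24/5, 12/5) → (-3, 1/5, 27/5); (0, -3, -6) → (3, 2, -3)

image vertices: (-3, 1/5, 27/5), (3, 2, -3)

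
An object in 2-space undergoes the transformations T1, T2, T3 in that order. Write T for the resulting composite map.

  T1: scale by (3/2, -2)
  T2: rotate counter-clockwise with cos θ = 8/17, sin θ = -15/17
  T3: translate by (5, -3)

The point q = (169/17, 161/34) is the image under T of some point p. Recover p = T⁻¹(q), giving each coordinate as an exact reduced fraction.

T1 = [3/2 0 0; 0 -2 0; 0 0 1]
T2·T1 = [12/17 -30/17 0; -45/34 -16/17 0; 0 0 1]
T3·…·T1 = [12/17 -30/17 5; -45/34 -16/17 -3; 0 0 1]
det M = -3; M⁻¹ = [16/51 -10/17 -10/3; -15/34 -4/17 3/2; 0 0 1]
M⁻¹ · (169/17, 161/34)ᵀ = (-3, -4)ᵀ

p = (-3, -4)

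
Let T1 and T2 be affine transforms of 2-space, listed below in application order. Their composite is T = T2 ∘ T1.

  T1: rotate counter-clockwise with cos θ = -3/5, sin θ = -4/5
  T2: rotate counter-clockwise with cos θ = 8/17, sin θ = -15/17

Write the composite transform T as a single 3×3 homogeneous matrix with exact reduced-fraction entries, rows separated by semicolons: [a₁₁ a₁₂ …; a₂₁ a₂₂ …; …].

T1 = [-3/5 4/5 0; -4/5 -3/5 0; 0 0 1]
T2·T1 = [-84/85 -13/85 0; 13/85 -84/85 0; 0 0 1]

T = [-84/85 -13/85 0; 13/85 -84/85 0; 0 0 1]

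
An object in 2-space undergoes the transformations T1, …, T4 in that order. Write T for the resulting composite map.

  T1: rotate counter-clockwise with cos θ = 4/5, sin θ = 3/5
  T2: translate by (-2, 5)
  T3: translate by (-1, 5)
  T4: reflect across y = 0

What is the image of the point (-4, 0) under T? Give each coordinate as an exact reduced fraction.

T(p) = (-31/5, -38/5)

T1 rotate counter-clockwise with cos θ = 4/5, sin θ = 3/5: (-4, 0) → (-16/5, -12/5)
T2 translate by (-2, 5): (-16/5, -12/5) → (-26/5, 13/5)
T3 translate by (-1, 5): (-26/5, 13/5) → (-31/5, 38/5)
T4 reflect across y = 0: (-31/5, 38/5) → (-31/5, -38/5)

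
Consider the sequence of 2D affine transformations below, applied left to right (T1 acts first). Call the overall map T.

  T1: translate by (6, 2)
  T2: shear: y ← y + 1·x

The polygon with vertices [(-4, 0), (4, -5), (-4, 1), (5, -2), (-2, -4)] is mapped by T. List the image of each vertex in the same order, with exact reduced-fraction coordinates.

image vertices: (2, 4), (10, 7), (2, 5), (11, 11), (4, 2)

T1 translate by (6, 2): (-4, 0) → (2, 2); (4, -5) → (10, -3); (-4, 1) → (2, 3); (5, -2) → (11, 0); (-2, -4) → (4, -2)
T2 shear: y ← y + 1·x: (2, 2) → (2, 4); (10, -3) → (10, 7); (2, 3) → (2, 5); (11, 0) → (11, 11); (4, -2) → (4, 2)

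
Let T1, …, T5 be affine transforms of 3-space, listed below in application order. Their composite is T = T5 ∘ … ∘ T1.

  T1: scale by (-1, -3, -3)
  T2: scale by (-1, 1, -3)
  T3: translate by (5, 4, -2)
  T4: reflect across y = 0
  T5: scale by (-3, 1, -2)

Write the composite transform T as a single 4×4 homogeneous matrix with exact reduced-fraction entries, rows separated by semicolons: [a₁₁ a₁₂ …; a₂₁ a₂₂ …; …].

T1 = [-1 0 0 0; 0 -3 0 0; 0 0 -3 0; 0 0 0 1]
T2·T1 = [1 0 0 0; 0 -3 0 0; 0 0 9 0; 0 0 0 1]
T3·…·T1 = [1 0 0 5; 0 -3 0 4; 0 0 9 -2; 0 0 0 1]
T4·…·T1 = [1 0 0 5; 0 3 0 -4; 0 0 9 -2; 0 0 0 1]
T5·…·T1 = [-3 0 0 -15; 0 3 0 -4; 0 0 -18 4; 0 0 0 1]

T = [-3 0 0 -15; 0 3 0 -4; 0 0 -18 4; 0 0 0 1]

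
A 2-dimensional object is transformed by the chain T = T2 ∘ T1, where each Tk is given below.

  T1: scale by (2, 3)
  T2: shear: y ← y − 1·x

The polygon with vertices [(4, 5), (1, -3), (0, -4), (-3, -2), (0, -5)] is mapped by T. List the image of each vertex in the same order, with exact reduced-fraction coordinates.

T1 scale by (2, 3): (4, 5) → (8, 15); (1, -3) → (2, -9); (0, -4) → (0, -12); (-3, -2) → (-6, -6); (0, -5) → (0, -15)
T2 shear: y ← y − 1·x: (8, 15) → (8, 7); (2, -9) → (2, -11); (0, -12) → (0, -12); (-6, -6) → (-6, 0); (0, -15) → (0, -15)

image vertices: (8, 7), (2, -11), (0, -12), (-6, 0), (0, -15)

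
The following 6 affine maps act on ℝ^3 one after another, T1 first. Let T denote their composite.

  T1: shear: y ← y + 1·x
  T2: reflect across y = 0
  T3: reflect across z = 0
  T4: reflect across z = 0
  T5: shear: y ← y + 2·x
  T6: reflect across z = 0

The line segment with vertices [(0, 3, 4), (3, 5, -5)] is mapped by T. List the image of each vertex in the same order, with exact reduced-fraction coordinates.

image vertices: (0, -3, -4), (3, -2, 5)

T1 shear: y ← y + 1·x: (0, 3, 4) → (0, 3, 4); (3, 5, -5) → (3, 8, -5)
T2 reflect across y = 0: (0, 3, 4) → (0, -3, 4); (3, 8, -5) → (3, -8, -5)
T3 reflect across z = 0: (0, -3, 4) → (0, -3, -4); (3, -8, -5) → (3, -8, 5)
T4 reflect across z = 0: (0, -3, -4) → (0, -3, 4); (3, -8, 5) → (3, -8, -5)
T5 shear: y ← y + 2·x: (0, -3, 4) → (0, -3, 4); (3, -8, -5) → (3, -2, -5)
T6 reflect across z = 0: (0, -3, 4) → (0, -3, -4); (3, -2, -5) → (3, -2, 5)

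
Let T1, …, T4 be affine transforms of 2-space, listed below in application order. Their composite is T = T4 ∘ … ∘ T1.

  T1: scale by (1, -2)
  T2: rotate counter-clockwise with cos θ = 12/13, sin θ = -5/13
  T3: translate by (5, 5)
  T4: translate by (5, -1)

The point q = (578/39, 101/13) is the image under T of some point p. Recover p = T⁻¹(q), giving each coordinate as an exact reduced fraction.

p = (3, -8/3)

T1 = [1 0 0; 0 -2 0; 0 0 1]
T2·T1 = [12/13 -10/13 0; -5/13 -24/13 0; 0 0 1]
T3·…·T1 = [12/13 -10/13 5; -5/13 -24/13 5; 0 0 1]
T4·…·T1 = [12/13 -10/13 10; -5/13 -24/13 4; 0 0 1]
det M = -2; M⁻¹ = [12/13 -5/13 -100/13; -5/26 -6/13 49/13; 0 0 1]
M⁻¹ · (578/39, 101/13)ᵀ = (3, -8/3)ᵀ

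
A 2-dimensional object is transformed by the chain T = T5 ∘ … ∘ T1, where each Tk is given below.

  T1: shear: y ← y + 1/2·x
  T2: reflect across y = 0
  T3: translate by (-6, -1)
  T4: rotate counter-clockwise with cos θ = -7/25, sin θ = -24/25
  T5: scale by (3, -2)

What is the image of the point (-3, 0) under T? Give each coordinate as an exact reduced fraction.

T1 shear: y ← y + 1/2·x: (-3, 0) → (-3, -3/2)
T2 reflect across y = 0: (-3, -3/2) → (-3, 3/2)
T3 translate by (-6, -1): (-3, 3/2) → (-9, 1/2)
T4 rotate counter-clockwise with cos θ = -7/25, sin θ = -24/25: (-9, 1/2) → (3, 17/2)
T5 scale by (3, -2): (3, 17/2) → (9, -17)

T(p) = (9, -17)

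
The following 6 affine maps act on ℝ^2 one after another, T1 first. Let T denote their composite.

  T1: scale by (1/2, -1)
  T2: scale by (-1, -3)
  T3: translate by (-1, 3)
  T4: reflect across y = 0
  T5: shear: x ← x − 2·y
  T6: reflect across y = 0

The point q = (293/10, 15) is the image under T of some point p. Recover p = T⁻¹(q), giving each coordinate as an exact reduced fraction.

p = (-3/5, 4)

T1 = [1/2 0 0; 0 -1 0; 0 0 1]
T2·T1 = [-1/2 0 0; 0 3 0; 0 0 1]
T3·…·T1 = [-1/2 0 -1; 0 3 3; 0 0 1]
T4·…·T1 = [-1/2 0 -1; 0 -3 -3; 0 0 1]
T5·…·T1 = [-1/2 6 5; 0 -3 -3; 0 0 1]
T6·…·T1 = [-1/2 6 5; 0 3 3; 0 0 1]
det M = -3/2; M⁻¹ = [-2 4 -2; 0 1/3 -1; 0 0 1]
M⁻¹ · (293/10, 15)ᵀ = (-3/5, 4)ᵀ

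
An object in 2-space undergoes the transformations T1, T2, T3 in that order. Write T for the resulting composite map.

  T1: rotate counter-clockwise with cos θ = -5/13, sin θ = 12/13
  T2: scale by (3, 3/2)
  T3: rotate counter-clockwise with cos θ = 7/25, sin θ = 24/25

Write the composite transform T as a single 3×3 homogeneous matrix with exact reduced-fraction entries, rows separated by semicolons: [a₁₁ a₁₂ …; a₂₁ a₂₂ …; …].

T1 = [-5/13 -12/13 0; 12/13 -5/13 0; 0 0 1]
T2·T1 = [-15/13 -36/13 0; 18/13 -15/26 0; 0 0 1]
T3·…·T1 = [-537/325 -72/325 0; -18/25 -141/50 0; 0 0 1]

T = [-537/325 -72/325 0; -18/25 -141/50 0; 0 0 1]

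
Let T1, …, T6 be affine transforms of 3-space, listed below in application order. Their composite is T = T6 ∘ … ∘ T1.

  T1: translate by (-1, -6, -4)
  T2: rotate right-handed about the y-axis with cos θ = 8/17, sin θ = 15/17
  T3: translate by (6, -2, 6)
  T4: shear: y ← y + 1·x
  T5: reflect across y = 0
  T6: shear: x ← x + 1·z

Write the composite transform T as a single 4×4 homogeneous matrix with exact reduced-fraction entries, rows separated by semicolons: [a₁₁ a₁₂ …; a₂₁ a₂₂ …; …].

T = [-7/17 0 23/17 7; -8/17 -1 -15/17 6; -15/17 0 8/17 5; 0 0 0 1]

T1 = [1 0 0 -1; 0 1 0 -6; 0 0 1 -4; 0 0 0 1]
T2·T1 = [8/17 0 15/17 -4; 0 1 0 -6; -15/17 0 8/17 -1; 0 0 0 1]
T3·…·T1 = [8/17 0 15/17 2; 0 1 0 -8; -15/17 0 8/17 5; 0 0 0 1]
T4·…·T1 = [8/17 0 15/17 2; 8/17 1 15/17 -6; -15/17 0 8/17 5; 0 0 0 1]
T5·…·T1 = [8/17 0 15/17 2; -8/17 -1 -15/17 6; -15/17 0 8/17 5; 0 0 0 1]
T6·…·T1 = [-7/17 0 23/17 7; -8/17 -1 -15/17 6; -15/17 0 8/17 5; 0 0 0 1]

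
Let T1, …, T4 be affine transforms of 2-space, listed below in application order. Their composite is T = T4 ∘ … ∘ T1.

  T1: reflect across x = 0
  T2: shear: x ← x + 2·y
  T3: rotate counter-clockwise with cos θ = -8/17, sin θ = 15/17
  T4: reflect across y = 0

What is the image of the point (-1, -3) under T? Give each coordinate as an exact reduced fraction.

T(p) = (5, 3)

T1 reflect across x = 0: (-1, -3) → (1, -3)
T2 shear: x ← x + 2·y: (1, -3) → (-5, -3)
T3 rotate counter-clockwise with cos θ = -8/17, sin θ = 15/17: (-5, -3) → (5, -3)
T4 reflect across y = 0: (5, -3) → (5, 3)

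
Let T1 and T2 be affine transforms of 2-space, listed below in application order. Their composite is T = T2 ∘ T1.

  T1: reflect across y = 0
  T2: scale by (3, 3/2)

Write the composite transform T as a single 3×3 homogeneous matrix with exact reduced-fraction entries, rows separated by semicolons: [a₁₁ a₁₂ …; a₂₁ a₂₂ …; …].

T = [3 0 0; 0 -3/2 0; 0 0 1]

T1 = [1 0 0; 0 -1 0; 0 0 1]
T2·T1 = [3 0 0; 0 -3/2 0; 0 0 1]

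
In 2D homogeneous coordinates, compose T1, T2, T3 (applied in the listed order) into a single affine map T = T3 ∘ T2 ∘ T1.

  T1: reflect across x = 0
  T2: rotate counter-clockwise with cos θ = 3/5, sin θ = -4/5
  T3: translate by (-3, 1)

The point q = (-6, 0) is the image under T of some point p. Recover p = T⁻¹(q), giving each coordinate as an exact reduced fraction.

p = (1, -3)

T1 = [-1 0 0; 0 1 0; 0 0 1]
T2·T1 = [-3/5 4/5 0; 4/5 3/5 0; 0 0 1]
T3·…·T1 = [-3/5 4/5 -3; 4/5 3/5 1; 0 0 1]
det M = -1; M⁻¹ = [-3/5 4/5 -13/5; 4/5 3/5 9/5; 0 0 1]
M⁻¹ · (-6, 0)ᵀ = (1, -3)ᵀ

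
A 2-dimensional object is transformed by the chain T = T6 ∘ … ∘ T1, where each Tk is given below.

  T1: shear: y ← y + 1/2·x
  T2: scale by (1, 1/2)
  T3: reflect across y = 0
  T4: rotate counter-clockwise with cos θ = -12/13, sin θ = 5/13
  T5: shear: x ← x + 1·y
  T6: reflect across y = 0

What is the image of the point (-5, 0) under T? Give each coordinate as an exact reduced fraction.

T(p) = (55/52, 40/13)

T1 shear: y ← y + 1/2·x: (-5, 0) → (-5, -5/2)
T2 scale by (1, 1/2): (-5, -5/2) → (-5, -5/4)
T3 reflect across y = 0: (-5, -5/4) → (-5, 5/4)
T4 rotate counter-clockwise with cos θ = -12/13, sin θ = 5/13: (-5, 5/4) → (215/52, -40/13)
T5 shear: x ← x + 1·y: (215/52, -40/13) → (55/52, -40/13)
T6 reflect across y = 0: (55/52, -40/13) → (55/52, 40/13)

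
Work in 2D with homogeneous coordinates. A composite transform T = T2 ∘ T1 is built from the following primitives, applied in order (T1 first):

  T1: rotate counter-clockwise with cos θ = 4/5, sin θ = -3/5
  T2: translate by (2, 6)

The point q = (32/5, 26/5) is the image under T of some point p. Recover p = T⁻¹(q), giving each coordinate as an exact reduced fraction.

p = (4, 2)

T1 = [4/5 3/5 0; -3/5 4/5 0; 0 0 1]
T2·T1 = [4/5 3/5 2; -3/5 4/5 6; 0 0 1]
det M = 1; M⁻¹ = [4/5 -3/5 2; 3/5 4/5 -6; 0 0 1]
M⁻¹ · (32/5, 26/5)ᵀ = (4, 2)ᵀ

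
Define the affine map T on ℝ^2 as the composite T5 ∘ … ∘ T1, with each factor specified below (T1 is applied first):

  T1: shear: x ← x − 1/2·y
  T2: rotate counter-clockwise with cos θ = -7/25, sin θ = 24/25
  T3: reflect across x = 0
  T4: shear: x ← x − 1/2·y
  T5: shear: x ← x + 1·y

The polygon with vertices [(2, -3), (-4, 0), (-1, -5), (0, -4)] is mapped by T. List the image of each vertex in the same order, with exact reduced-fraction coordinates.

T1 shear: x ← x − 1/2·y: (2, -3) → (7/2, -3); (-4, 0) → (-4, 0); (-1, -5) → (3/2, -5); (0, -4) → (2, -4)
T2 rotate counter-clockwise with cos θ = -7/25, sin θ = 24/25: (7/2, -3) → (19/10, 21/5); (-4, 0) → (28/25, -96/25); (3/2, -5) → (219/50, 71/25); (2, -4) → (82/25, 76/25)
T3 reflect across x = 0: (19/10, 21/5) → (-19/10, 21/5); (28/25, -96/25) → (-28/25, -96/25); (219/50, 71/25) → (-219/50, 71/25); (82/25, 76/25) → (-82/25, 76/25)
T4 shear: x ← x − 1/2·y: (-19/10, 21/5) → (-4, 21/5); (-28/25, -96/25) → (4/5, -96/25); (-219/50, 71/25) → (-29/5, 71/25); (-82/25, 76/25) → (-24/5, 76/25)
T5 shear: x ← x + 1·y: (-4, 21/5) → (1/5, 21/5); (4/5, -96/25) → (-76/25, -96/25); (-29/5, 71/25) → (-74/25, 71/25); (-24/5, 76/25) → (-44/25, 76/25)

image vertices: (1/5, 21/5), (-76/25, -96/25), (-74/25, 71/25), (-44/25, 76/25)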